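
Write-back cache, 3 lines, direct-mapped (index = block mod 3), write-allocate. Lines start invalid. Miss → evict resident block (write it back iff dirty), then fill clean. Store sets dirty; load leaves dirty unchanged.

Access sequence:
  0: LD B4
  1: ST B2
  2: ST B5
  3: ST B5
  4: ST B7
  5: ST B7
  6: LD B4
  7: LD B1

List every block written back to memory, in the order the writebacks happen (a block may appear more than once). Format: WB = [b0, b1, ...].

WB = [2, 7]

  0 | R B4 → L1 miss [-]
  1 | W B2 → L2 miss [D]
  2 | W B5 → L2 miss wb→B2 [D]
  3 | W B5 → L2 hit [D]
  4 | W B7 → L1 miss [D]
  5 | W B7 → L1 hit [D]
  6 | R B4 → L1 miss wb→B7 [-]
  7 | R B1 → L1 miss [-]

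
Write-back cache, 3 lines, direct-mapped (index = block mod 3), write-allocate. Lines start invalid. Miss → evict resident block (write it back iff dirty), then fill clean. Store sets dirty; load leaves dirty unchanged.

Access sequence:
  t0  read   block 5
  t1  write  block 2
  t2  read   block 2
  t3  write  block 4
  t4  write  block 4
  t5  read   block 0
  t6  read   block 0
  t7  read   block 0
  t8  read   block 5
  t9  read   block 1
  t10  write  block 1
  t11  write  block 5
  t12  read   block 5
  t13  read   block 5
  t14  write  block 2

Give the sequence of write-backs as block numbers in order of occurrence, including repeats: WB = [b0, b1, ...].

  0 | R B5 → L2 miss [-]
  1 | W B2 → L2 miss [D]
  2 | R B2 → L2 hit [D]
  3 | W B4 → L1 miss [D]
  4 | W B4 → L1 hit [D]
  5 | R B0 → L0 miss [-]
  6 | R B0 → L0 hit [-]
  7 | R B0 → L0 hit [-]
  8 | R B5 → L2 miss wb→B2 [-]
  9 | R B1 → L1 miss wb→B4 [-]
  10 | W B1 → L1 hit [D]
  11 | W B5 → L2 hit [D]
  12 | R B5 → L2 hit [D]
  13 | R B5 → L2 hit [D]
  14 | W B2 → L2 miss wb→B5 [D]

WB = [2, 4, 5]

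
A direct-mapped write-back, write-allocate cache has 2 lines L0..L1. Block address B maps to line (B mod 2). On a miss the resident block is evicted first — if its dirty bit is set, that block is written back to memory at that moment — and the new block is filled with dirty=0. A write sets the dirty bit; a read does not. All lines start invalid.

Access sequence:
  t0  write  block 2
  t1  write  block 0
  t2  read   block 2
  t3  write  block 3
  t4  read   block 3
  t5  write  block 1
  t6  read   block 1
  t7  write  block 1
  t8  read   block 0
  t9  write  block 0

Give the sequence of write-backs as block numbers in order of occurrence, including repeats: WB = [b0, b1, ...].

WB = [2, 0, 3]

0: W B2 -> L0 miss  d=D]
1: W B0 -> L0 miss wb->B2  d=D]
2: R B2 -> L0 miss wb->B0  d=-]
3: W B3 -> L1 miss  d=D]
4: R B3 -> L1 hit  d=D]
5: W B1 -> L1 miss wb->B3  d=D]
6: R B1 -> L1 hit  d=D]
7: W B1 -> L1 hit  d=D]
8: R B0 -> L0 miss  d=-]
9: W B0 -> L0 hit  d=D]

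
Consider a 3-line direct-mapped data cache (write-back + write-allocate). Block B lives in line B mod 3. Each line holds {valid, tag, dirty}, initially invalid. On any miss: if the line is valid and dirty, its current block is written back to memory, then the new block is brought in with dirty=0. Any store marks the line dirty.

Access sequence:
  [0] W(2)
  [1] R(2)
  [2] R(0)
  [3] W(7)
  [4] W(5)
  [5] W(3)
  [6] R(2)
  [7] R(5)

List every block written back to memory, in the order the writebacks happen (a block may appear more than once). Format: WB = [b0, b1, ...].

0: W B2 → L2 miss [D]
1: R B2 → L2 hit [D]
2: R B0 → L0 miss [-]
3: W B7 → L1 miss [D]
4: W B5 → L2 miss wb→B2 [D]
5: W B3 → L0 miss [D]
6: R B2 → L2 miss wb→B5 [-]
7: R B5 → L2 miss [-]

WB = [2, 5]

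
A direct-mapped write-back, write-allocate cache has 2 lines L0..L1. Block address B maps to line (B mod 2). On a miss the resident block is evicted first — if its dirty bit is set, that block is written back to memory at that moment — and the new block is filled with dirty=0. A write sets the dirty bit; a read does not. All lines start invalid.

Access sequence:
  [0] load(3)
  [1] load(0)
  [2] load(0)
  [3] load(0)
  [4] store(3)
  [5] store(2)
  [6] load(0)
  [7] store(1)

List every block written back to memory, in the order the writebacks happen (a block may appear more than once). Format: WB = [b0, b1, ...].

WB = [2, 3]

0: R B3 -> L1 miss  d=-]
1: R B0 -> L0 miss  d=-]
2: R B0 -> L0 hit  d=-]
3: R B0 -> L0 hit  d=-]
4: W B3 -> L1 hit  d=D]
5: W B2 -> L0 miss  d=D]
6: R B0 -> L0 miss wb->B2  d=-]
7: W B1 -> L1 miss wb->B3  d=D]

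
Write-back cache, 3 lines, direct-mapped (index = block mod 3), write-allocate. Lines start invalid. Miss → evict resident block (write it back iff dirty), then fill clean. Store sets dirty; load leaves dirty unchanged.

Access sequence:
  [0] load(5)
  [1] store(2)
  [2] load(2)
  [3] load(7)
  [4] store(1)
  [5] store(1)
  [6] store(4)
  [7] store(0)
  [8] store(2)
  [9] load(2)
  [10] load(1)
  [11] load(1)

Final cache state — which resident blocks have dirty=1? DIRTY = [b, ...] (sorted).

DIRTY = [0, 2]

0: R B5 -> L2 miss  d=-]
1: W B2 -> L2 miss  d=D]
2: R B2 -> L2 hit  d=D]
3: R B7 -> L1 miss  d=-]
4: W B1 -> L1 miss  d=D]
5: W B1 -> L1 hit  d=D]
6: W B4 -> L1 miss wb->B1  d=D]
7: W B0 -> L0 miss  d=D]
8: W B2 -> L2 hit  d=D]
9: R B2 -> L2 hit  d=D]
10: R B1 -> L1 miss wb->B4  d=-]
11: R B1 -> L1 hit  d=-]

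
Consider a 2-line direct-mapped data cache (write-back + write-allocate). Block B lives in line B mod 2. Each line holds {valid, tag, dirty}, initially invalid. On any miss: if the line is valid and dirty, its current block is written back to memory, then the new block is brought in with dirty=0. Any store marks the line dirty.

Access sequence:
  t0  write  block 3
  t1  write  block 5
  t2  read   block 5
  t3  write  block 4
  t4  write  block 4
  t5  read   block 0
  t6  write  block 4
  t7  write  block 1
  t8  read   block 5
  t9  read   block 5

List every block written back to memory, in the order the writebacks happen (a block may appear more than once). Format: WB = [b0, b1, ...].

0: W B3 -> L1 miss  d=D]
1: W B5 -> L1 miss wb->B3  d=D]
2: R B5 -> L1 hit  d=D]
3: W B4 -> L0 miss  d=D]
4: W B4 -> L0 hit  d=D]
5: R B0 -> L0 miss wb->B4  d=-]
6: W B4 -> L0 miss  d=D]
7: W B1 -> L1 miss wb->B5  d=D]
8: R B5 -> L1 miss wb->B1  d=-]
9: R B5 -> L1 hit  d=-]

WB = [3, 4, 5, 1]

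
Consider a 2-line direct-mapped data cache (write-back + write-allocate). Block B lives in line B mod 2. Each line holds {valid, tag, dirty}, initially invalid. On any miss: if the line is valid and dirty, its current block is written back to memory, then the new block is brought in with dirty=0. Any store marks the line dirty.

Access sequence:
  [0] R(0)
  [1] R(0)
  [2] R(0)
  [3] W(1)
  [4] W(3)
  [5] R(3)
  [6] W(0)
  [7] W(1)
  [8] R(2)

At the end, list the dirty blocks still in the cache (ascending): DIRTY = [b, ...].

DIRTY = [1]

  0 | R B0 → L0 miss [-]
  1 | R B0 → L0 hit [-]
  2 | R B0 → L0 hit [-]
  3 | W B1 → L1 miss [D]
  4 | W B3 → L1 miss wb→B1 [D]
  5 | R B3 → L1 hit [D]
  6 | W B0 → L0 hit [D]
  7 | W B1 → L1 miss wb→B3 [D]
  8 | R B2 → L0 miss wb→B0 [-]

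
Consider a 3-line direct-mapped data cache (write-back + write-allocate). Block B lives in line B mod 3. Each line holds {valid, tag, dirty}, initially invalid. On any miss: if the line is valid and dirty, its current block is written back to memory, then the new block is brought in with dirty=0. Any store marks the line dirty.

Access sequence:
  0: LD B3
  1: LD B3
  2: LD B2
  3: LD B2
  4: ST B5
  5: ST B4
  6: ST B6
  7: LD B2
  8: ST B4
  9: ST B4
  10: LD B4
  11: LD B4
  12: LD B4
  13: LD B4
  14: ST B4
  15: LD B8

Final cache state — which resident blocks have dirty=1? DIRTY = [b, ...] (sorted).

  0 | R B3 → L0 miss [-]
  1 | R B3 → L0 hit [-]
  2 | R B2 → L2 miss [-]
  3 | R B2 → L2 hit [-]
  4 | W B5 → L2 miss [D]
  5 | W B4 → L1 miss [D]
  6 | W B6 → L0 miss [D]
  7 | R B2 → L2 miss wb→B5 [-]
  8 | W B4 → L1 hit [D]
  9 | W B4 → L1 hit [D]
  10 | R B4 → L1 hit [D]
  11 | R B4 → L1 hit [D]
  12 | R B4 → L1 hit [D]
  13 | R B4 → L1 hit [D]
  14 | W B4 → L1 hit [D]
  15 | R B8 → L2 miss [-]

DIRTY = [4, 6]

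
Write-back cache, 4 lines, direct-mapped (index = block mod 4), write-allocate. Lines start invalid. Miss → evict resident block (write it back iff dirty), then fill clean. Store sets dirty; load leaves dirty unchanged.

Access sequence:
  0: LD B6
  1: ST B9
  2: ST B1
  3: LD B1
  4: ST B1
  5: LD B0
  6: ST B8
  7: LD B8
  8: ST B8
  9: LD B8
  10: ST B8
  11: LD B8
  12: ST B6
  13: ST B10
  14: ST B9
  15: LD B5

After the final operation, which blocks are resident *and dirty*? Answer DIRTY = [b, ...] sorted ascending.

DIRTY = [8, 10]

0: R B6 -> L2 miss  d=-]
1: W B9 -> L1 miss  d=D]
2: W B1 -> L1 miss wb->B9  d=D]
3: R B1 -> L1 hit  d=D]
4: W B1 -> L1 hit  d=D]
5: R B0 -> L0 miss  d=-]
6: W B8 -> L0 miss  d=D]
7: R B8 -> L0 hit  d=D]
8: W B8 -> L0 hit  d=D]
9: R B8 -> L0 hit  d=D]
10: W B8 -> L0 hit  d=D]
11: R B8 -> L0 hit  d=D]
12: W B6 -> L2 hit  d=D]
13: W B10 -> L2 miss wb->B6  d=D]
14: W B9 -> L1 miss wb->B1  d=D]
15: R B5 -> L1 miss wb->B9  d=-]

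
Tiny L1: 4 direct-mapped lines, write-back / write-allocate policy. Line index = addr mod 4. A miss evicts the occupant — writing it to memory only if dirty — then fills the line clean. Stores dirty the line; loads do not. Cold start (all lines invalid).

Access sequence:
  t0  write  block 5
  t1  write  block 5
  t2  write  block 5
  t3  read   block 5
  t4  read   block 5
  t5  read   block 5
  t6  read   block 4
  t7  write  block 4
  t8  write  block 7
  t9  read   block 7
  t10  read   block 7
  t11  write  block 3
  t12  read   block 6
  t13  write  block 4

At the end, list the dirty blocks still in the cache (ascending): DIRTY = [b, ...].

0: W B5 -> L1 miss  d=D]
1: W B5 -> L1 hit  d=D]
2: W B5 -> L1 hit  d=D]
3: R B5 -> L1 hit  d=D]
4: R B5 -> L1 hit  d=D]
5: R B5 -> L1 hit  d=D]
6: R B4 -> L0 miss  d=-]
7: W B4 -> L0 hit  d=D]
8: W B7 -> L3 miss  d=D]
9: R B7 -> L3 hit  d=D]
10: R B7 -> L3 hit  d=D]
11: W B3 -> L3 miss wb->B7  d=D]
12: R B6 -> L2 miss  d=-]
13: W B4 -> L0 hit  d=D]

DIRTY = [3, 4, 5]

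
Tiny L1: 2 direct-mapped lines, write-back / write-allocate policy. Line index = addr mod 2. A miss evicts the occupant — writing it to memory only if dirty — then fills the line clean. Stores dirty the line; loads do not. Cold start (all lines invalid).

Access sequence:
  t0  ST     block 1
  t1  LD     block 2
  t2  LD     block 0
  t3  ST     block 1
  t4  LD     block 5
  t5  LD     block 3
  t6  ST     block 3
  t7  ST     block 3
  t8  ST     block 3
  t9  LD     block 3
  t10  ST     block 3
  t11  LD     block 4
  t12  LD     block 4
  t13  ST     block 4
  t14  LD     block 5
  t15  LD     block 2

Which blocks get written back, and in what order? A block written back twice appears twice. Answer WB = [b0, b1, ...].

  0 | W B1 → L1 miss [D]
  1 | R B2 → L0 miss [-]
  2 | R B0 → L0 miss [-]
  3 | W B1 → L1 hit [D]
  4 | R B5 → L1 miss wb→B1 [-]
  5 | R B3 → L1 miss [-]
  6 | W B3 → L1 hit [D]
  7 | W B3 → L1 hit [D]
  8 | W B3 → L1 hit [D]
  9 | R B3 → L1 hit [D]
  10 | W B3 → L1 hit [D]
  11 | R B4 → L0 miss [-]
  12 | R B4 → L0 hit [-]
  13 | W B4 → L0 hit [D]
  14 | R B5 → L1 miss wb→B3 [-]
  15 | R B2 → L0 miss wb→B4 [-]

WB = [1, 3, 4]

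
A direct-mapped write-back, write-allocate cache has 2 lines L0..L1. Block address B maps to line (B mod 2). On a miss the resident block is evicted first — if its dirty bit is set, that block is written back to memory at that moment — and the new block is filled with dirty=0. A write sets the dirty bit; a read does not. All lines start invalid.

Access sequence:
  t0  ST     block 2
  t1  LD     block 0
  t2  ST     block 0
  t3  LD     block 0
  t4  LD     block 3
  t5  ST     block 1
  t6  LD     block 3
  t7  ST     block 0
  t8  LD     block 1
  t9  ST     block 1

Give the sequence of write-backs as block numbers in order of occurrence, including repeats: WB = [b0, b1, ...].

0: W B2 -> L0 miss  d=D]
1: R B0 -> L0 miss wb->B2  d=-]
2: W B0 -> L0 hit  d=D]
3: R B0 -> L0 hit  d=D]
4: R B3 -> L1 miss  d=-]
5: W B1 -> L1 miss  d=D]
6: R B3 -> L1 miss wb->B1  d=-]
7: W B0 -> L0 hit  d=D]
8: R B1 -> L1 miss  d=-]
9: W B1 -> L1 hit  d=D]

WB = [2, 1]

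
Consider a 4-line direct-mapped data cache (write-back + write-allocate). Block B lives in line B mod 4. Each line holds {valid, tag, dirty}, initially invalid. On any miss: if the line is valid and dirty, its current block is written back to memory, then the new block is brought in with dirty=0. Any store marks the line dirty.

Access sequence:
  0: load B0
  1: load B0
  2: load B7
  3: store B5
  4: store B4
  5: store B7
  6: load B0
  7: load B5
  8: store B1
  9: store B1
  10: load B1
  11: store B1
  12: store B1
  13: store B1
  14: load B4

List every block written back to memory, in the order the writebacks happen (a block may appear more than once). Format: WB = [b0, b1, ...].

WB = [4, 5]

  0 | R B0 → L0 miss [-]
  1 | R B0 → L0 hit [-]
  2 | R B7 → L3 miss [-]
  3 | W B5 → L1 miss [D]
  4 | W B4 → L0 miss [D]
  5 | W B7 → L3 hit [D]
  6 | R B0 → L0 miss wb→B4 [-]
  7 | R B5 → L1 hit [D]
  8 | W B1 → L1 miss wb→B5 [D]
  9 | W B1 → L1 hit [D]
  10 | R B1 → L1 hit [D]
  11 | W B1 → L1 hit [D]
  12 | W B1 → L1 hit [D]
  13 | W B1 → L1 hit [D]
  14 | R B4 → L0 miss [-]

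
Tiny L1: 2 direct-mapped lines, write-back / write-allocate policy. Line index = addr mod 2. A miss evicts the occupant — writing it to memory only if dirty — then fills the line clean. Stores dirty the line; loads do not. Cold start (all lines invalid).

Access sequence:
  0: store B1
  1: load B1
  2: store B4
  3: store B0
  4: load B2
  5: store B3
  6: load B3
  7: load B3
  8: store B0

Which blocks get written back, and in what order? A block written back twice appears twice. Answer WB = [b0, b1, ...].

WB = [4, 0, 1]

0: W B1 -> L1 miss  d=D]
1: R B1 -> L1 hit  d=D]
2: W B4 -> L0 miss  d=D]
3: W B0 -> L0 miss wb->B4  d=D]
4: R B2 -> L0 miss wb->B0  d=-]
5: W B3 -> L1 miss wb->B1  d=D]
6: R B3 -> L1 hit  d=D]
7: R B3 -> L1 hit  d=D]
8: W B0 -> L0 miss  d=D]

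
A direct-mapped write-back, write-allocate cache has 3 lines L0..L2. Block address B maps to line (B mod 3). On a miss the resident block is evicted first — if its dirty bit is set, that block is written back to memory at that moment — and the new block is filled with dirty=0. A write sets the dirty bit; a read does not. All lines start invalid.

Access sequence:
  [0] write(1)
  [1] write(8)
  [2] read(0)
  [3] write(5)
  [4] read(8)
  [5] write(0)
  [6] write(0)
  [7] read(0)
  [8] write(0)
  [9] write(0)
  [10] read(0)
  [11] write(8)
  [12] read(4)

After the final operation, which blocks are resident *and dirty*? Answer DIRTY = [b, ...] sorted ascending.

0: W B1 → L1 miss [D]
1: W B8 → L2 miss [D]
2: R B0 → L0 miss [-]
3: W B5 → L2 miss wb→B8 [D]
4: R B8 → L2 miss wb→B5 [-]
5: W B0 → L0 hit [D]
6: W B0 → L0 hit [D]
7: R B0 → L0 hit [D]
8: W B0 → L0 hit [D]
9: W B0 → L0 hit [D]
10: R B0 → L0 hit [D]
11: W B8 → L2 hit [D]
12: R B4 → L1 miss wb→B1 [-]

DIRTY = [0, 8]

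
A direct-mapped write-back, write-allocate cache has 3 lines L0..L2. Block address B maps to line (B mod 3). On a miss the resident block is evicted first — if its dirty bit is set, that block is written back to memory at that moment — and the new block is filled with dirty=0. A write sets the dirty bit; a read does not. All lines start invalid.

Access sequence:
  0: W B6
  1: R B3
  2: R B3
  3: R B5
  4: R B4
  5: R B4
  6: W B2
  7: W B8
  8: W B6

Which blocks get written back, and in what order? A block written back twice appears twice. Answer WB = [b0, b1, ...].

0: W B6 → L0 miss [D]
1: R B3 → L0 miss wb→B6 [-]
2: R B3 → L0 hit [-]
3: R B5 → L2 miss [-]
4: R B4 → L1 miss [-]
5: R B4 → L1 hit [-]
6: W B2 → L2 miss [D]
7: W B8 → L2 miss wb→B2 [D]
8: W B6 → L0 miss [D]

WB = [6, 2]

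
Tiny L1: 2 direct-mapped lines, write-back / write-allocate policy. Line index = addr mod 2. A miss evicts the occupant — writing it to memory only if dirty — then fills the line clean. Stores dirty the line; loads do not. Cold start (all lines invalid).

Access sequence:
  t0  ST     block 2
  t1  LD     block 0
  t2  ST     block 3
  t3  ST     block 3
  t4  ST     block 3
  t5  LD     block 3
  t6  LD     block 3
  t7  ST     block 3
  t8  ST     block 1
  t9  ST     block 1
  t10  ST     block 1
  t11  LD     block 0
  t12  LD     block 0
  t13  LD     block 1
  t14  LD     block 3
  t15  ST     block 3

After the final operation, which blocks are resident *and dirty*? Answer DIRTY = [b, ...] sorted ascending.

DIRTY = [3]

  0 | W B2 → L0 miss [D]
  1 | R B0 → L0 miss wb→B2 [-]
  2 | W B3 → L1 miss [D]
  3 | W B3 → L1 hit [D]
  4 | W B3 → L1 hit [D]
  5 | R B3 → L1 hit [D]
  6 | R B3 → L1 hit [D]
  7 | W B3 → L1 hit [D]
  8 | W B1 → L1 miss wb→B3 [D]
  9 | W B1 → L1 hit [D]
  10 | W B1 → L1 hit [D]
  11 | R B0 → L0 hit [-]
  12 | R B0 → L0 hit [-]
  13 | R B1 → L1 hit [D]
  14 | R B3 → L1 miss wb→B1 [-]
  15 | W B3 → L1 hit [D]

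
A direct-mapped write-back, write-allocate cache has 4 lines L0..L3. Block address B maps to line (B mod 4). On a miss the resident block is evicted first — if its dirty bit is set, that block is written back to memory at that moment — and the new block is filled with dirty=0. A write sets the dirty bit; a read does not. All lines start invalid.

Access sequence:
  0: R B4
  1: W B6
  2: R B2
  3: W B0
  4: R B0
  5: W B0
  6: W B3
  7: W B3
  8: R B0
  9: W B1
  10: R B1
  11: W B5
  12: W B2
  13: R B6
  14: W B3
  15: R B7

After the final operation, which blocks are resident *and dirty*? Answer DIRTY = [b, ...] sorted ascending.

DIRTY = [0, 5]

  0 | R B4 → L0 miss [-]
  1 | W B6 → L2 miss [D]
  2 | R B2 → L2 miss wb→B6 [-]
  3 | W B0 → L0 miss [D]
  4 | R B0 → L0 hit [D]
  5 | W B0 → L0 hit [D]
  6 | W B3 → L3 miss [D]
  7 | W B3 → L3 hit [D]
  8 | R B0 → L0 hit [D]
  9 | W B1 → L1 miss [D]
  10 | R B1 → L1 hit [D]
  11 | W B5 → L1 miss wb→B1 [D]
  12 | W B2 → L2 hit [D]
  13 | R B6 → L2 miss wb→B2 [-]
  14 | W B3 → L3 hit [D]
  15 | R B7 → L3 miss wb→B3 [-]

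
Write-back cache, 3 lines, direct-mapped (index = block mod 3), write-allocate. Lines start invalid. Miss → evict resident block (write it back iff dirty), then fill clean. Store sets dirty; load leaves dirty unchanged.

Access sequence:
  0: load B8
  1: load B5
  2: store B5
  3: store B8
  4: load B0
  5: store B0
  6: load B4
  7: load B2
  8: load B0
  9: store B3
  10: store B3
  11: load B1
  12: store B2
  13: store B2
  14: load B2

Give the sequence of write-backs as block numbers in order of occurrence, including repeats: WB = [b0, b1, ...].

WB = [5, 8, 0]

0: R B8 → L2 miss [-]
1: R B5 → L2 miss [-]
2: W B5 → L2 hit [D]
3: W B8 → L2 miss wb→B5 [D]
4: R B0 → L0 miss [-]
5: W B0 → L0 hit [D]
6: R B4 → L1 miss [-]
7: R B2 → L2 miss wb→B8 [-]
8: R B0 → L0 hit [D]
9: W B3 → L0 miss wb→B0 [D]
10: W B3 → L0 hit [D]
11: R B1 → L1 miss [-]
12: W B2 → L2 hit [D]
13: W B2 → L2 hit [D]
14: R B2 → L2 hit [D]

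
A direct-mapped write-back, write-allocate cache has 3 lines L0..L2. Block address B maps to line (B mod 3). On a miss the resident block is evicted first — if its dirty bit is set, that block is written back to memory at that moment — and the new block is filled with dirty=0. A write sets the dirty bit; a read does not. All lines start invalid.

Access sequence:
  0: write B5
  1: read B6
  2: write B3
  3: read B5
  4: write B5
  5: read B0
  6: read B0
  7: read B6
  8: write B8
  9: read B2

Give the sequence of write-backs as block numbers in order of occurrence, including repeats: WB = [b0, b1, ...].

WB = [3, 5, 8]

0: W B5 → L2 miss [D]
1: R B6 → L0 miss [-]
2: W B3 → L0 miss [D]
3: R B5 → L2 hit [D]
4: W B5 → L2 hit [D]
5: R B0 → L0 miss wb→B3 [-]
6: R B0 → L0 hit [-]
7: R B6 → L0 miss [-]
8: W B8 → L2 miss wb→B5 [D]
9: R B2 → L2 miss wb→B8 [-]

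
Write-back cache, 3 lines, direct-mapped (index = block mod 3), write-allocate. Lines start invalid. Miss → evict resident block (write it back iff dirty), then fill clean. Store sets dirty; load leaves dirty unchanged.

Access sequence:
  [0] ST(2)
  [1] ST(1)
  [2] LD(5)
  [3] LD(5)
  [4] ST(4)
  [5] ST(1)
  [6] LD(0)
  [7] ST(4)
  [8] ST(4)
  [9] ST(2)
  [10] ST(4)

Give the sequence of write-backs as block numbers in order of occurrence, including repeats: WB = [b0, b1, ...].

  0 | W B2 → L2 miss [D]
  1 | W B1 → L1 miss [D]
  2 | R B5 → L2 miss wb→B2 [-]
  3 | R B5 → L2 hit [-]
  4 | W B4 → L1 miss wb→B1 [D]
  5 | W B1 → L1 miss wb→B4 [D]
  6 | R B0 → L0 miss [-]
  7 | W B4 → L1 miss wb→B1 [D]
  8 | W B4 → L1 hit [D]
  9 | W B2 → L2 miss [D]
  10 | W B4 → L1 hit [D]

WB = [2, 1, 4, 1]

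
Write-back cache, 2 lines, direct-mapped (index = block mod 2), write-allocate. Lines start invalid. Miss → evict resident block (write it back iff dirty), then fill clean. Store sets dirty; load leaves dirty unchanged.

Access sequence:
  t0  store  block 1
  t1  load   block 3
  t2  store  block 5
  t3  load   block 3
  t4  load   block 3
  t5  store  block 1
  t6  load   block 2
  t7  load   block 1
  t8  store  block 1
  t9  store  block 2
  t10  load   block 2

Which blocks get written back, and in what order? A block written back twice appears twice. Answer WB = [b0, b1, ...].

0: W B1 → L1 miss [D]
1: R B3 → L1 miss wb→B1 [-]
2: W B5 → L1 miss [D]
3: R B3 → L1 miss wb→B5 [-]
4: R B3 → L1 hit [-]
5: W B1 → L1 miss [D]
6: R B2 → L0 miss [-]
7: R B1 → L1 hit [D]
8: W B1 → L1 hit [D]
9: W B2 → L0 hit [D]
10: R B2 → L0 hit [D]

WB = [1, 5]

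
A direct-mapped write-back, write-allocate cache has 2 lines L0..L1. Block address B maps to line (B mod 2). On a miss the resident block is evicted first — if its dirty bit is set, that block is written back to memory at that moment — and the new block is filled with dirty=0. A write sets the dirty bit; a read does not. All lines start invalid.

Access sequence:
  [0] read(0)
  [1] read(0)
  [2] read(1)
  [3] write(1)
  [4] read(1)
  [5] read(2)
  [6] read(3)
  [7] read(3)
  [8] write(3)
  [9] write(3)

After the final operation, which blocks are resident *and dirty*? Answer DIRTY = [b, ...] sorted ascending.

DIRTY = [3]

0: R B0 → L0 miss [-]
1: R B0 → L0 hit [-]
2: R B1 → L1 miss [-]
3: W B1 → L1 hit [D]
4: R B1 → L1 hit [D]
5: R B2 → L0 miss [-]
6: R B3 → L1 miss wb→B1 [-]
7: R B3 → L1 hit [-]
8: W B3 → L1 hit [D]
9: W B3 → L1 hit [D]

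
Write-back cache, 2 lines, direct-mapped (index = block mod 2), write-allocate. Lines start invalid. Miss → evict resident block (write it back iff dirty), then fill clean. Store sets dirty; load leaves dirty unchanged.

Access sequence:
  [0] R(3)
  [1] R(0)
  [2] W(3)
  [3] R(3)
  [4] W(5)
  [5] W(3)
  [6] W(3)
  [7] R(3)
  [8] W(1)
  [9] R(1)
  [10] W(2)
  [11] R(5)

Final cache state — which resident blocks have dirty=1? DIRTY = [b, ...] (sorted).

0: R B3 → L1 miss [-]
1: R B0 → L0 miss [-]
2: W B3 → L1 hit [D]
3: R B3 → L1 hit [D]
4: W B5 → L1 miss wb→B3 [D]
5: W B3 → L1 miss wb→B5 [D]
6: W B3 → L1 hit [D]
7: R B3 → L1 hit [D]
8: W B1 → L1 miss wb→B3 [D]
9: R B1 → L1 hit [D]
10: W B2 → L0 miss [D]
11: R B5 → L1 miss wb→B1 [-]

DIRTY = [2]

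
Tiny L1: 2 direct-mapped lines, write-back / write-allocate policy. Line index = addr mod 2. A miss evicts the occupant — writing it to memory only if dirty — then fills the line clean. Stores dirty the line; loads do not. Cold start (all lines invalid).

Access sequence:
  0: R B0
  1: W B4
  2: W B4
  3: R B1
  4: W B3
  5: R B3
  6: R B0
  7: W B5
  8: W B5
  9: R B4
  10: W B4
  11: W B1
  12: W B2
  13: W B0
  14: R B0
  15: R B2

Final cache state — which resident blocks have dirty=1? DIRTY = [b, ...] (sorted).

DIRTY = [1]

0: R B0 -> L0 miss  d=-]
1: W B4 -> L0 miss  d=D]
2: W B4 -> L0 hit  d=D]
3: R B1 -> L1 miss  d=-]
4: W B3 -> L1 miss  d=D]
5: R B3 -> L1 hit  d=D]
6: R B0 -> L0 miss wb->B4  d=-]
7: W B5 -> L1 miss wb->B3  d=D]
8: W B5 -> L1 hit  d=D]
9: R B4 -> L0 miss  d=-]
10: W B4 -> L0 hit  d=D]
11: W B1 -> L1 miss wb->B5  d=D]
12: W B2 -> L0 miss wb->B4  d=D]
13: W B0 -> L0 miss wb->B2  d=D]
14: R B0 -> L0 hit  d=D]
15: R B2 -> L0 miss wb->B0  d=-]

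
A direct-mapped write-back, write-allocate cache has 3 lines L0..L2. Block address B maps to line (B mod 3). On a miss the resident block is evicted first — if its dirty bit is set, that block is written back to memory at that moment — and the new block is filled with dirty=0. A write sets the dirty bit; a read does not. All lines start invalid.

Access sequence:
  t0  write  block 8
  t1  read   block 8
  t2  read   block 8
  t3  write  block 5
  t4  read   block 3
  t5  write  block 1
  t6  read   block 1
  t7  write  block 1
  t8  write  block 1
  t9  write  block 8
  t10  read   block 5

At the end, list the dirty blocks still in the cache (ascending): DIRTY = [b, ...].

DIRTY = [1]

0: W B8 -> L2 miss  d=D]
1: R B8 -> L2 hit  d=D]
2: R B8 -> L2 hit  d=D]
3: W B5 -> L2 miss wb->B8  d=D]
4: R B3 -> L0 miss  d=-]
5: W B1 -> L1 miss  d=D]
6: R B1 -> L1 hit  d=D]
7: W B1 -> L1 hit  d=D]
8: W B1 -> L1 hit  d=D]
9: W B8 -> L2 miss wb->B5  d=D]
10: R B5 -> L2 miss wb->B8  d=-]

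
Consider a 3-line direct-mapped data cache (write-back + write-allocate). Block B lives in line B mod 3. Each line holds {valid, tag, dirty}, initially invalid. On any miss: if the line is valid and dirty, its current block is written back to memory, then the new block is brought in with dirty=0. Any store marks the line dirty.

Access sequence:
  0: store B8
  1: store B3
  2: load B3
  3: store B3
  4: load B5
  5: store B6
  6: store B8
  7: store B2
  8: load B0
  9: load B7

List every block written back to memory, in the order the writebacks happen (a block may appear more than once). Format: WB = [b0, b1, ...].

0: W B8 → L2 miss [D]
1: W B3 → L0 miss [D]
2: R B3 → L0 hit [D]
3: W B3 → L0 hit [D]
4: R B5 → L2 miss wb→B8 [-]
5: W B6 → L0 miss wb→B3 [D]
6: W B8 → L2 miss [D]
7: W B2 → L2 miss wb→B8 [D]
8: R B0 → L0 miss wb→B6 [-]
9: R B7 → L1 miss [-]

WB = [8, 3, 8, 6]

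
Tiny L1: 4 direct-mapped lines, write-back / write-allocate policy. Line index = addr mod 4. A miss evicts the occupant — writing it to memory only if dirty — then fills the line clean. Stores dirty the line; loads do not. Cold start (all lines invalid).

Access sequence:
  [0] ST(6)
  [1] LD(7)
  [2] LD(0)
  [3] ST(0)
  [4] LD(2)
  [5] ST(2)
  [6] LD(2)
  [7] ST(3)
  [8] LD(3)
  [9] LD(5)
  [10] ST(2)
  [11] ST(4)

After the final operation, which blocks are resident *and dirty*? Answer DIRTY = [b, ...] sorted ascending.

DIRTY = [2, 3, 4]

0: W B6 → L2 miss [D]
1: R B7 → L3 miss [-]
2: R B0 → L0 miss [-]
3: W B0 → L0 hit [D]
4: R B2 → L2 miss wb→B6 [-]
5: W B2 → L2 hit [D]
6: R B2 → L2 hit [D]
7: W B3 → L3 miss [D]
8: R B3 → L3 hit [D]
9: R B5 → L1 miss [-]
10: W B2 → L2 hit [D]
11: W B4 → L0 miss wb→B0 [D]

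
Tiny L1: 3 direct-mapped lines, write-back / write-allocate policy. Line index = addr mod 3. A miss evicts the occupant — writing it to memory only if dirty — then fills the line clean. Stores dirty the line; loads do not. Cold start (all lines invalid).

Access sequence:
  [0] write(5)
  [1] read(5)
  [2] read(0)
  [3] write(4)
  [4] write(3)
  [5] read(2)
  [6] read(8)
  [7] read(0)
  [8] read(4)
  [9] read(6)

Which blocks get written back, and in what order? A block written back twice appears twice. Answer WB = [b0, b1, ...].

WB = [5, 3]

0: W B5 -> L2 miss  d=D]
1: R B5 -> L2 hit  d=D]
2: R B0 -> L0 miss  d=-]
3: W B4 -> L1 miss  d=D]
4: W B3 -> L0 miss  d=D]
5: R B2 -> L2 miss wb->B5  d=-]
6: R B8 -> L2 miss  d=-]
7: R B0 -> L0 miss wb->B3  d=-]
8: R B4 -> L1 hit  d=D]
9: R B6 -> L0 miss  d=-]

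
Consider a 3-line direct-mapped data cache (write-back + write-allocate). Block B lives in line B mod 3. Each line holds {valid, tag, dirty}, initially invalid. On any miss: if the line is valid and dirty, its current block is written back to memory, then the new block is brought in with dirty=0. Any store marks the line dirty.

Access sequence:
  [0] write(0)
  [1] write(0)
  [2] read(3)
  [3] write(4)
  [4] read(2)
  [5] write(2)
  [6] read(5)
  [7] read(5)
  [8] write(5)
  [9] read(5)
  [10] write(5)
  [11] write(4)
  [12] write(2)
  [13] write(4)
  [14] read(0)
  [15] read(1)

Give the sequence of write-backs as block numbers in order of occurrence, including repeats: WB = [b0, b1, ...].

WB = [0, 2, 5, 4]

  0 | W B0 → L0 miss [D]
  1 | W B0 → L0 hit [D]
  2 | R B3 → L0 miss wb→B0 [-]
  3 | W B4 → L1 miss [D]
  4 | R B2 → L2 miss [-]
  5 | W B2 → L2 hit [D]
  6 | R B5 → L2 miss wb→B2 [-]
  7 | R B5 → L2 hit [-]
  8 | W B5 → L2 hit [D]
  9 | R B5 → L2 hit [D]
  10 | W B5 → L2 hit [D]
  11 | W B4 → L1 hit [D]
  12 | W B2 → L2 miss wb→B5 [D]
  13 | W B4 → L1 hit [D]
  14 | R B0 → L0 miss [-]
  15 | R B1 → L1 miss wb→B4 [-]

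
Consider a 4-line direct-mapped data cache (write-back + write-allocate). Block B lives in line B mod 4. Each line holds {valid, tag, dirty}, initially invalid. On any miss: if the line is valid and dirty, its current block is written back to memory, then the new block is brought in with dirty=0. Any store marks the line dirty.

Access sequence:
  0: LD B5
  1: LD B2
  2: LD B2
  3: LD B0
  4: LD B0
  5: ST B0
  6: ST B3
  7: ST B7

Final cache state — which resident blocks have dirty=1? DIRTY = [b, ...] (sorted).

DIRTY = [0, 7]

0: R B5 -> L1 miss  d=-]
1: R B2 -> L2 miss  d=-]
2: R B2 -> L2 hit  d=-]
3: R B0 -> L0 miss  d=-]
4: R B0 -> L0 hit  d=-]
5: W B0 -> L0 hit  d=D]
6: W B3 -> L3 miss  d=D]
7: W B7 -> L3 miss wb->B3  d=D]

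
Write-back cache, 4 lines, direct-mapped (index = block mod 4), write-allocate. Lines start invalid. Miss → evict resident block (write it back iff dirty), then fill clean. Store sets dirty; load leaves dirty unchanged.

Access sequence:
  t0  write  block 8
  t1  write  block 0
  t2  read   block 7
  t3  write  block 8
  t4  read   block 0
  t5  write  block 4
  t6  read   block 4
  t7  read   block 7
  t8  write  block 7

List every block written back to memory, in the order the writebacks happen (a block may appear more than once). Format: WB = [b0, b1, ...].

WB = [8, 0, 8]

0: W B8 -> L0 miss  d=D]
1: W B0 -> L0 miss wb->B8  d=D]
2: R B7 -> L3 miss  d=-]
3: W B8 -> L0 miss wb->B0  d=D]
4: R B0 -> L0 miss wb->B8  d=-]
5: W B4 -> L0 miss  d=D]
6: R B4 -> L0 hit  d=D]
7: R B7 -> L3 hit  d=-]
8: W B7 -> L3 hit  d=D]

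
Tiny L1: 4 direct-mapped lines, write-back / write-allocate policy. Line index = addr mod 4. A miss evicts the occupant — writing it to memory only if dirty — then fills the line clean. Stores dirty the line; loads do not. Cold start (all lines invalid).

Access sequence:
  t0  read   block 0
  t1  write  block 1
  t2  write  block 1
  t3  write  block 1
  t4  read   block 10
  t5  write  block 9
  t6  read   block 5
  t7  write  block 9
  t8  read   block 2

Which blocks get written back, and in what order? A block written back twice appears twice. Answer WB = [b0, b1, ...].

WB = [1, 9]

0: R B0 → L0 miss [-]
1: W B1 → L1 miss [D]
2: W B1 → L1 hit [D]
3: W B1 → L1 hit [D]
4: R B10 → L2 miss [-]
5: W B9 → L1 miss wb→B1 [D]
6: R B5 → L1 miss wb→B9 [-]
7: W B9 → L1 miss [D]
8: R B2 → L2 miss [-]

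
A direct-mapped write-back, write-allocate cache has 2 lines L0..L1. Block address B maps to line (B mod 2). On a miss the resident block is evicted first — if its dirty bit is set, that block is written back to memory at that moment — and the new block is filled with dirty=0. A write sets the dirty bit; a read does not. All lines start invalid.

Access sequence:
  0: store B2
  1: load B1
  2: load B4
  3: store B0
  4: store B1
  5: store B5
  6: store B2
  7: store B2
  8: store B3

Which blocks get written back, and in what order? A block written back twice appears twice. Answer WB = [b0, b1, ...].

0: W B2 → L0 miss [D]
1: R B1 → L1 miss [-]
2: R B4 → L0 miss wb→B2 [-]
3: W B0 → L0 miss [D]
4: W B1 → L1 hit [D]
5: W B5 → L1 miss wb→B1 [D]
6: W B2 → L0 miss wb→B0 [D]
7: W B2 → L0 hit [D]
8: W B3 → L1 miss wb→B5 [D]

WB = [2, 1, 0, 5]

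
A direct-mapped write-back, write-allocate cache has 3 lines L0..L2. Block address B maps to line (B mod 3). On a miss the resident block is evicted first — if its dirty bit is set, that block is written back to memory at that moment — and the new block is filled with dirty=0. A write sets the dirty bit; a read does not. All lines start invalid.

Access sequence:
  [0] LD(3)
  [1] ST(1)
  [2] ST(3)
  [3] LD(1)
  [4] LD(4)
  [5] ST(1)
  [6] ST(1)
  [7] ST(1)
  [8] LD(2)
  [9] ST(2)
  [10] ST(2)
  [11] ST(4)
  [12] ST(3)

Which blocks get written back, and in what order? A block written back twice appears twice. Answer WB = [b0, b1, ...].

WB = [1, 1]

  0 | R B3 → L0 miss [-]
  1 | W B1 → L1 miss [D]
  2 | W B3 → L0 hit [D]
  3 | R B1 → L1 hit [D]
  4 | R B4 → L1 miss wb→B1 [-]
  5 | W B1 → L1 miss [D]
  6 | W B1 → L1 hit [D]
  7 | W B1 → L1 hit [D]
  8 | R B2 → L2 miss [-]
  9 | W B2 → L2 hit [D]
  10 | W B2 → L2 hit [D]
  11 | W B4 → L1 miss wb→B1 [D]
  12 | W B3 → L0 hit [D]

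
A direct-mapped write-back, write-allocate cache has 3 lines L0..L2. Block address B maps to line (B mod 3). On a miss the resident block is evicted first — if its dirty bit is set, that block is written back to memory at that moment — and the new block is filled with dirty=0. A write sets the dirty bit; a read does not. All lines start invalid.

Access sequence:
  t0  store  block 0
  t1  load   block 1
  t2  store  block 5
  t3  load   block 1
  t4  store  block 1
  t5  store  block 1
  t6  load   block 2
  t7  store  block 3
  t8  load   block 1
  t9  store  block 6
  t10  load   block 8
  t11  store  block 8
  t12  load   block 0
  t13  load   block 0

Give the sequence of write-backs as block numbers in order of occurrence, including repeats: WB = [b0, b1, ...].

WB = [5, 0, 3, 6]

0: W B0 -> L0 miss  d=D]
1: R B1 -> L1 miss  d=-]
2: W B5 -> L2 miss  d=D]
3: R B1 -> L1 hit  d=-]
4: W B1 -> L1 hit  d=D]
5: W B1 -> L1 hit  d=D]
6: R B2 -> L2 miss wb->B5  d=-]
7: W B3 -> L0 miss wb->B0  d=D]
8: R B1 -> L1 hit  d=D]
9: W B6 -> L0 miss wb->B3  d=D]
10: R B8 -> L2 miss  d=-]
11: W B8 -> L2 hit  d=D]
12: R B0 -> L0 miss wb->B6  d=-]
13: R B0 -> L0 hit  d=-]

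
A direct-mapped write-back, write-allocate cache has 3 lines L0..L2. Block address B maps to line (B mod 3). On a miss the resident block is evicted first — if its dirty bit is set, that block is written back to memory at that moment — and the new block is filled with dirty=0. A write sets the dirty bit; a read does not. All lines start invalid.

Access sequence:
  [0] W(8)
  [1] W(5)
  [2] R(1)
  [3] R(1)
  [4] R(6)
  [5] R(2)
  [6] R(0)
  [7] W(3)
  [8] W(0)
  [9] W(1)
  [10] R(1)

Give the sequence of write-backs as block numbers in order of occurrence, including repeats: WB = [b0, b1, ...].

WB = [8, 5, 3]

0: W B8 → L2 miss [D]
1: W B5 → L2 miss wb→B8 [D]
2: R B1 → L1 miss [-]
3: R B1 → L1 hit [-]
4: R B6 → L0 miss [-]
5: R B2 → L2 miss wb→B5 [-]
6: R B0 → L0 miss [-]
7: W B3 → L0 miss [D]
8: W B0 → L0 miss wb→B3 [D]
9: W B1 → L1 hit [D]
10: R B1 → L1 hit [D]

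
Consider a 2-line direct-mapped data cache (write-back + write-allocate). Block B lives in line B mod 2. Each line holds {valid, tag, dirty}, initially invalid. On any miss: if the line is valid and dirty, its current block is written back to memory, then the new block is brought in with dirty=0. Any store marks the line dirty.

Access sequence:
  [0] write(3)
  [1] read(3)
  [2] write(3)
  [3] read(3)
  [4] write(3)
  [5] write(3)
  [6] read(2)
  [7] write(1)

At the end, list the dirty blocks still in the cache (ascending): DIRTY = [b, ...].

  0 | W B3 → L1 miss [D]
  1 | R B3 → L1 hit [D]
  2 | W B3 → L1 hit [D]
  3 | R B3 → L1 hit [D]
  4 | W B3 → L1 hit [D]
  5 | W B3 → L1 hit [D]
  6 | R B2 → L0 miss [-]
  7 | W B1 → L1 miss wb→B3 [D]

DIRTY = [1]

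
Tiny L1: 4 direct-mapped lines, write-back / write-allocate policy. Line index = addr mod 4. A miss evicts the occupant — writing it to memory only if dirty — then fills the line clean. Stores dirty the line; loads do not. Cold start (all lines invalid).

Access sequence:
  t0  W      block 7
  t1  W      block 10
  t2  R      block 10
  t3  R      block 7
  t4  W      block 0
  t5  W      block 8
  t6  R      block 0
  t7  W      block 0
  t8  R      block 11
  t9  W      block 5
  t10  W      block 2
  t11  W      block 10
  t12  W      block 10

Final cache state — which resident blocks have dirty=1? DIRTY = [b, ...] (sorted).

DIRTY = [0, 5, 10]

  0 | W B7 → L3 miss [D]
  1 | W B10 → L2 miss [D]
  2 | R B10 → L2 hit [D]
  3 | R B7 → L3 hit [D]
  4 | W B0 → L0 miss [D]
  5 | W B8 → L0 miss wb→B0 [D]
  6 | R B0 → L0 miss wb→B8 [-]
  7 | W B0 → L0 hit [D]
  8 | R B11 → L3 miss wb→B7 [-]
  9 | W B5 → L1 miss [D]
  10 | W B2 → L2 miss wb→B10 [D]
  11 | W B10 → L2 miss wb→B2 [D]
  12 | W B10 → L2 hit [D]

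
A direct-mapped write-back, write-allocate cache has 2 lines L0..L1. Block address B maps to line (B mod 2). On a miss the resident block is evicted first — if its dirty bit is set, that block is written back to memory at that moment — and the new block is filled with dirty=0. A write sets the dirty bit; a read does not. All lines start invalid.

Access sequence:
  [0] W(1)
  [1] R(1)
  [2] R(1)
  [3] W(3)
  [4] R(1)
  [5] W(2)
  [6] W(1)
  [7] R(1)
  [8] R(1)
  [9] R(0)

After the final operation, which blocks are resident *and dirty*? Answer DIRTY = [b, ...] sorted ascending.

DIRTY = [1]

  0 | W B1 → L1 miss [D]
  1 | R B1 → L1 hit [D]
  2 | R B1 → L1 hit [D]
  3 | W B3 → L1 miss wb→B1 [D]
  4 | R B1 → L1 miss wb→B3 [-]
  5 | W B2 → L0 miss [D]
  6 | W B1 → L1 hit [D]
  7 | R B1 → L1 hit [D]
  8 | R B1 → L1 hit [D]
  9 | R B0 → L0 miss wb→B2 [-]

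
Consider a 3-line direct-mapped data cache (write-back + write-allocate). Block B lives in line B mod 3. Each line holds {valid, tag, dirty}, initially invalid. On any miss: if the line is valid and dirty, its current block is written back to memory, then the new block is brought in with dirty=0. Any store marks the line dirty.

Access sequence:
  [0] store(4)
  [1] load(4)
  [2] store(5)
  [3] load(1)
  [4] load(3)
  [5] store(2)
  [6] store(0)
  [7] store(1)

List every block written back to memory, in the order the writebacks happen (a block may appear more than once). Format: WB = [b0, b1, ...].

WB = [4, 5]

0: W B4 -> L1 miss  d=D]
1: R B4 -> L1 hit  d=D]
2: W B5 -> L2 miss  d=D]
3: R B1 -> L1 miss wb->B4  d=-]
4: R B3 -> L0 miss  d=-]
5: W B2 -> L2 miss wb->B5  d=D]
6: W B0 -> L0 miss  d=D]
7: W B1 -> L1 hit  d=D]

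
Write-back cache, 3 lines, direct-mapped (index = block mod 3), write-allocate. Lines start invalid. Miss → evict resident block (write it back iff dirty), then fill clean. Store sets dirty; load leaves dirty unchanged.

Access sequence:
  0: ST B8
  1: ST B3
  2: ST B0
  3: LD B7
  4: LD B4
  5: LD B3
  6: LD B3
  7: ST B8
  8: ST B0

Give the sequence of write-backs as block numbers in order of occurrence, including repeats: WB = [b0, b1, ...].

WB = [3, 0]

  0 | W B8 → L2 miss [D]
  1 | W B3 → L0 miss [D]
  2 | W B0 → L0 miss wb→B3 [D]
  3 | R B7 → L1 miss [-]
  4 | R B4 → L1 miss [-]
  5 | R B3 → L0 miss wb→B0 [-]
  6 | R B3 → L0 hit [-]
  7 | W B8 → L2 hit [D]
  8 | W B0 → L0 miss [D]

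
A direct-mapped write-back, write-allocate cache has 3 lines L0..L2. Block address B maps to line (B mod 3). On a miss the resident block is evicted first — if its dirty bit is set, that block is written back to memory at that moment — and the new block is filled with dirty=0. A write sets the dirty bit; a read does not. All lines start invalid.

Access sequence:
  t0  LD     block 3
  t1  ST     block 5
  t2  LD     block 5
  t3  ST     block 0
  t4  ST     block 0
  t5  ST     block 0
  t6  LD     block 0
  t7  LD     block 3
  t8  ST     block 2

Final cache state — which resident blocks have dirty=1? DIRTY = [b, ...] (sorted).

DIRTY = [2]

0: R B3 -> L0 miss  d=-]
1: W B5 -> L2 miss  d=D]
2: R B5 -> L2 hit  d=D]
3: W B0 -> L0 miss  d=D]
4: W B0 -> L0 hit  d=D]
5: W B0 -> L0 hit  d=D]
6: R B0 -> L0 hit  d=D]
7: R B3 -> L0 miss wb->B0  d=-]
8: W B2 -> L2 miss wb->B5  d=D]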